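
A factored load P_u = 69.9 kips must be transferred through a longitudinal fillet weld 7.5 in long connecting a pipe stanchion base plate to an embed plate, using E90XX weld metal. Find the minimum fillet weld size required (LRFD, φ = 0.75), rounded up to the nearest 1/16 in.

E90XX → F_EXX = 90 ksi.
Total weld length L = 7.5 in.
Required throat t_e = P_u / (φ × 0.6 F_EXX × L) = 69.9 / (0.75 × 0.6 × 90 × 7.5) = 0.2301 in.
Required leg w = t_e / 0.707 = 0.3255 in → use 3/8 in.

w = 3/8 in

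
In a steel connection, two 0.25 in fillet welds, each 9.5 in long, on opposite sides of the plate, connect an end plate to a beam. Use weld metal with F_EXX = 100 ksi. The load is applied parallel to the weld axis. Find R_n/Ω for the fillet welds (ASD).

Effective throat t_e = 0.707 × 0.25 = 0.1767 in.
Total length L = 19 in; A_we = 0.1767 × 19 = 3.358 in².
F_nw = 0.6 F_EXX = 0.6 × 100 = 60 ksi.
R_n = 60 × 3.358 = 201.5 kip; R_n/Ω = 201.5/2.0 = 100.7 kip.

R_n/Ω ≈ 101 kip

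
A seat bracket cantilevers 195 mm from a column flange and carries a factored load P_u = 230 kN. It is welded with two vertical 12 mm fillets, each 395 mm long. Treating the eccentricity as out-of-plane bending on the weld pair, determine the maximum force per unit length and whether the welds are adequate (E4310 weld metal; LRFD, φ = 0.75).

f_max ≈ 910 N/mm; adequate

E43XX → F_EXX = 430 MPa.
L_w = 2 × 395 = 790 mm; section modulus (unit throat) S = 2 × L²/6 = 52010 mm².
Direct shear f_v = P/L_w = 230×10³/790 = 291.1 N/mm.
Moment M = P × e = 230×10³ × 195 = 44850000 N·mm; bending f_b = M/S = 862.4 N/mm.
f_max = √(f_v² + f_b²) = √(291.1² + 862.4²) = 910.2 N/mm.
φr_n = 0.75 × 0.6 × 430 × (0.707 × 12) = 1642 N/mm → adequate.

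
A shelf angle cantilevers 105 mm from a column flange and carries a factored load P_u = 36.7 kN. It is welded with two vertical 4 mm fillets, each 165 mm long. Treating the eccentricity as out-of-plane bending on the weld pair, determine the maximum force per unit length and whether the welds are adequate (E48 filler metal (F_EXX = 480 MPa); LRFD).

L_w = 2 × 165 = 330 mm; section modulus (unit throat) S = 2 × L²/6 = 9075 mm².
Direct shear f_v = P/L_w = 36.7×10³/330 = 111.2 N/mm.
Moment M = P × e = 36.7×10³ × 105 = 3853500 N·mm; bending f_b = M/S = 424.6 N/mm.
f_max = √(f_v² + f_b²) = √(111.2² + 424.6²) = 439 N/mm.
φr_n = 0.75 × 0.6 × 480 × (0.707 × 4) = 610.8 N/mm → adequate.

f_max ≈ 439 N/mm; adequate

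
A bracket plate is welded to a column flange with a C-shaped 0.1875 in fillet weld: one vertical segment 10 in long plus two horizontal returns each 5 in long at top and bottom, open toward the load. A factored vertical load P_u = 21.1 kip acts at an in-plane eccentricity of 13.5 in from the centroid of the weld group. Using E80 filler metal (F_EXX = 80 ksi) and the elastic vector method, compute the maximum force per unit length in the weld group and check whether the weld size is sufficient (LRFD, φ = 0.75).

f_max ≈ 5.32 kip/in; NOT adequate

Total weld length L_w = 20 in. Treat welds as unit-width lines.
Centroid: x̄ = 2×5×2.5 / 20 = 1.25 in from the vertical weld.
Polar moment about centroid: J = I_x + I_y = [10³/12 + 2×5×5²] + [10×1.25² + 2(5³/12 + 5×1.25²)] = 385.4 in³.
Direct shear f_v = P/L_w = 21.1 / 20 = 1.055 kip/in (vertical).
Torsion M = P·e = 21.1 × 13.5 = 284.85 kip·in.
Critical point at (x, y) = (3.75, 5) from centroid. f_tx = M·y/J = 3.695 kip/in; f_ty = M·x/J = 2.772 kip/in.
Resultant f_max = √[f_tx² + (f_v + f_ty)²] = √[3.695² + (1.055 + 2.772)²] = 5.32 kip/in.
Capacity per unit length: φr_n = 0.75 × 0.6 × 80 × (0.707 × 0.1875) = 4.772 kip/in.
5.32 > 4.772 → NOT adequate.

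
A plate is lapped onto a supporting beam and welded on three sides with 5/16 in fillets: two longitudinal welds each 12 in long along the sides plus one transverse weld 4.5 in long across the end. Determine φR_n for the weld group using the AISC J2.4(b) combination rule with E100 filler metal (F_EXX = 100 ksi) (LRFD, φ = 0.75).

t_e = 0.707 × 0.3125 = 0.2209 in.
R_nwl = 0.6 × 100 × 0.2209 × 24 = 318.1 kips (longitudinal, 2 welds).
R_nwt = 0.6 × 100 × 0.2209 × 4.5 = 59.65 kips (transverse, base value).
(i) R_nwl + R_nwt = 377.8 kips; (ii) 0.85 R_nwl + 1.5 R_nwt = 359.9 kips.
R_n = max = 377.8 kips [governs: (i)]; φR_n = 283.4 kips.

φR_n ≈ 283 kips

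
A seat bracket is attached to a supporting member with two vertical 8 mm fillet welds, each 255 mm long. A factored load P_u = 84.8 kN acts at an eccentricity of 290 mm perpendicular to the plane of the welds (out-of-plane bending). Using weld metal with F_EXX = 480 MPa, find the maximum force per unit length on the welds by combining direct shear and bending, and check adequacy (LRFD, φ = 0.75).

f_max ≈ 1150 N/mm; adequate

L_w = 2 × 255 = 510 mm; section modulus (unit throat) S = 2 × L²/6 = 21680 mm².
Direct shear f_v = P/L_w = 84.8×10³/510 = 166.3 N/mm.
Moment M = P × e = 84.8×10³ × 290 = 24592000 N·mm; bending f_b = M/S = 1135 N/mm.
f_max = √(f_v² + f_b²) = √(166.3² + 1135²) = 1147 N/mm.
φr_n = 0.75 × 0.6 × 480 × (0.707 × 8) = 1222 N/mm → adequate.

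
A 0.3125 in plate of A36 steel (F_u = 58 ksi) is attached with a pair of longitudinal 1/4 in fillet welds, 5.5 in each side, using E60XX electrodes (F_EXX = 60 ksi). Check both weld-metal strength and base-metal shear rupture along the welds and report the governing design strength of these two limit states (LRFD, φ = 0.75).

φR_n ≈ 52.5 kips (weld metal governs)

t_e = 0.707 × 0.25 = 0.1767 in; L = 11 in.
Weld metal: φR_n = 0.75 × 0.6 × 60 × 0.1767 × 11 = 52.49 kips.
Base metal (shear rupture): φR_n = 0.75 × 0.6 × 58 × 0.3125 × 11 = 89.72 kips.
Governing: weld metal.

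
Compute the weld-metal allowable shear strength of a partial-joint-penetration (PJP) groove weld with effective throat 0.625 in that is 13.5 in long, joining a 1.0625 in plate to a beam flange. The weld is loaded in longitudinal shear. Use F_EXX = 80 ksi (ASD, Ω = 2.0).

R_n/Ω ≈ 202 kip

Effective throat (given) t_e = 0.625 in.
A_we = 0.625 × 13.5 = 8.438 in².
F_nw = 0.6 F_EXX = 48 ksi.
R_n/Ω = (48 × 8.438) / 2.0 = 202.5 kip.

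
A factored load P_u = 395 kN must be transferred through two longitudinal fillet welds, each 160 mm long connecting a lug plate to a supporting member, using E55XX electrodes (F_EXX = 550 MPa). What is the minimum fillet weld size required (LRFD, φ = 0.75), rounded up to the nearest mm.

w = 8 mm

Total weld length L = 320 mm.
Required throat t_e = P_u / (φ × 0.6 F_EXX × L) = 395 / (0.75 × 0.6 × 550 × 320 × 10⁻³) = 4.987 mm.
Required leg w = t_e / 0.707 = 7.054 mm → use 8 mm.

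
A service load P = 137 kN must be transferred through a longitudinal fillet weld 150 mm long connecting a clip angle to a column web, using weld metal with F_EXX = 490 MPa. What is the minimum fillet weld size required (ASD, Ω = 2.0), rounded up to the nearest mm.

w = 9 mm

Total weld length L = 150 mm.
Required throat t_e = P × Ω / (0.6 F_EXX × L) = 137 × 2.0 / (0.6 × 490 × 150 × 10⁻³) = 6.213 mm.
Required leg w = t_e / 0.707 = 8.788 mm → use 9 mm.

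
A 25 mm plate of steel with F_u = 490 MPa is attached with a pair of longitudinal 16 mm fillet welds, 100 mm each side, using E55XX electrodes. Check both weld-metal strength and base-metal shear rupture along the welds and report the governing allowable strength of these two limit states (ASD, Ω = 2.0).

R_n/Ω ≈ 373 kN (weld metal governs)

E55XX → F_EXX = 550 MPa.
t_e = 0.707 × 16 = 11.31 mm; L = 200 mm.
Weld metal: R_n/Ω = (1/2.0) × 0.6 × 550 × 11.31 × 200 × 10⁻³ = 373.3 kN.
Base metal (shear rupture): R_n/Ω = (1/2.0) × 0.6 × 490 × 25 × 200 × 10⁻³ = 735 kN.
Governing: weld metal.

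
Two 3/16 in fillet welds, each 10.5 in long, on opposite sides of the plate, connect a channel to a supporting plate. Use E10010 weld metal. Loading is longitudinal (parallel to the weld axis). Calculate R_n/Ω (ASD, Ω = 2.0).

R_n/Ω ≈ 83.5 kip

E100XX → F_EXX = 100 ksi.
Effective throat t_e = 0.707 × 0.1875 = 0.1326 in.
Total length L = 21 in; A_we = 0.1326 × 21 = 2.784 in².
F_nw = 0.6 F_EXX = 0.6 × 100 = 60 ksi.
R_n = 60 × 2.784 = 167 kip; R_n/Ω = 167/2.0 = 83.51 kip.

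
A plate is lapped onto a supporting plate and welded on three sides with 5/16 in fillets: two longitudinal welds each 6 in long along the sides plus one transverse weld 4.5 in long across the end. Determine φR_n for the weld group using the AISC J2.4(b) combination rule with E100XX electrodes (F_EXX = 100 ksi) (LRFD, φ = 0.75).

φR_n ≈ 169 kip

t_e = 0.707 × 0.3125 = 0.2209 in.
R_nwl = 0.6 × 100 × 0.2209 × 12 = 159.1 kip (longitudinal, 2 welds).
R_nwt = 0.6 × 100 × 0.2209 × 4.5 = 59.65 kip (transverse, base value).
(i) R_nwl + R_nwt = 218.7 kip; (ii) 0.85 R_nwl + 1.5 R_nwt = 224.7 kip.
R_n = max = 224.7 kip [governs: (ii)]; φR_n = 168.5 kip.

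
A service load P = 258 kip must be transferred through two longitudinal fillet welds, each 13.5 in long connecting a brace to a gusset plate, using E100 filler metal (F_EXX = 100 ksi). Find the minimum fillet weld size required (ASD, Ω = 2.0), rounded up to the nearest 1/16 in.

Total weld length L = 27 in.
Required throat t_e = P × Ω / (0.6 F_EXX × L) = 258 × 2.0 / (0.6 × 100 × 27) = 0.3185 in.
Required leg w = t_e / 0.707 = 0.4505 in → use 1/2 in.

w = 1/2 in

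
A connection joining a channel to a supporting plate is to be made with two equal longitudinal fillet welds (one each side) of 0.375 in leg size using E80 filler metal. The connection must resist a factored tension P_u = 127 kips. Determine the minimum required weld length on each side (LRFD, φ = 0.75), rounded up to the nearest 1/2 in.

E80XX → F_EXX = 80 ksi.
Throat t_e = 0.707 × 0.375 = 0.2651 in.
φr_n = 0.75 × 0.6 × 80 × 0.2651 = 9.544 kips/in.
L_req = P_u / φr_n = 127 / 9.544 = 13.31 in total.
Per side: 13.31 / 2 = 6.653 in.
Round up → use L = 7 in on each side.

L = 7 in on each side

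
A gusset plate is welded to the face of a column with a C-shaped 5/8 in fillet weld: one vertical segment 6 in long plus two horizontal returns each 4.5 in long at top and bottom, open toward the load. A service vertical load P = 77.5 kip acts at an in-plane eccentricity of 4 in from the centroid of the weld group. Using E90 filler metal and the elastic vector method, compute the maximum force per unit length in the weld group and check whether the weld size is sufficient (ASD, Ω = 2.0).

E90XX → F_EXX = 90 ksi.
Total weld length L_w = 15 in. Treat welds as unit-width lines.
Centroid: x̄ = 2×4.5×2.25 / 15 = 1.35 in from the vertical weld.
Polar moment about centroid: J = I_x + I_y = [6³/12 + 2×4.5×3²] + [6×1.35² + 2(4.5³/12 + 4.5×0.9²)] = 132.4 in³.
Direct shear f_v = P/L_w = 77.5 / 15 = 5.167 kip/in (vertical).
Torsion M = P·e = 77.5 × 4 = 310 kip·in.
Critical point at (x, y) = (3.15, 3) from centroid. f_tx = M·y/J = 7.024 kip/in; f_ty = M·x/J = 7.375 kip/in.
Resultant f_max = √[f_tx² + (f_v + f_ty)²] = √[7.024² + (5.167 + 7.375)²] = 14.37 kip/in.
Capacity per unit length: r_n/Ω = (1/2.0) × 0.6 × 90 × (0.707 × 0.625) = 11.93 kip/in.
14.37 > 11.93 → NOT adequate.

f_max ≈ 14.4 kip/in; NOT adequate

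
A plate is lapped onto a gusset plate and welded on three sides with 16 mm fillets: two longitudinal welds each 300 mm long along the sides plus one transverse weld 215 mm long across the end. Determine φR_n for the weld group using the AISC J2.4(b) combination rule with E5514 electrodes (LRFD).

E55XX → F_EXX = 550 MPa.
t_e = 0.707 × 16 = 11.31 mm.
R_nwl = 0.6 × 550 × 11.31 × 600 × 10⁻³ = 2240 kN (longitudinal, 2 welds).
R_nwt = 0.6 × 550 × 11.31 × 215 × 10⁻³ = 802.6 kN (transverse, base value).
(i) R_nwl + R_nwt = 3042 kN; (ii) 0.85 R_nwl + 1.5 R_nwt = 3108 kN.
R_n = max = 3108 kN [governs: (ii)]; φR_n = 2331 kN.

φR_n ≈ 2330 kN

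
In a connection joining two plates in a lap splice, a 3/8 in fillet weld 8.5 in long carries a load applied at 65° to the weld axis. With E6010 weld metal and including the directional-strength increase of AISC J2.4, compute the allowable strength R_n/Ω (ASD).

E60XX → F_EXX = 60 ksi.
t_e = 0.707 × 0.375 = 0.2651 in; A_we = 0.2651 × 8.5 = 2.254 in².
Directional factor: 1.0 + 0.5 sin^1.5(65°) = 1.431.
F_nw = 0.6 × 60 × 1.431 = 51.53 ksi.
R_n/Ω = (51.53 × 2.254) / 2.0 = 58.06 kip.

R_n/Ω ≈ 58.1 kip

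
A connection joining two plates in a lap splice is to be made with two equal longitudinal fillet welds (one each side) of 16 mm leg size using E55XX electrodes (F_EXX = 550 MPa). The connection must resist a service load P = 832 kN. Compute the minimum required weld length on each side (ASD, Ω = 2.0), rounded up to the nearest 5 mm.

Throat t_e = 0.707 × 16 = 11.31 mm.
r_n/Ω = (0.6 × 550 × 11.31) / 2.0 = 1866 N/mm = 1.866 kN/mm.
L_req = P / (r_n/Ω) = 832 / 1.866 = 445.8 mm total.
Per side: 445.8 / 2 = 222.9 mm.
Round up → use L = 225 mm on each side.

L = 225 mm on each side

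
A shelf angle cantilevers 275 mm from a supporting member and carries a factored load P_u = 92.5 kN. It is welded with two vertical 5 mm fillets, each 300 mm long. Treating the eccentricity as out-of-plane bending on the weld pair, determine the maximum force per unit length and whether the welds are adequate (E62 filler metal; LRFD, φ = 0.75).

f_max ≈ 862 N/mm; adequate

E62XX → F_EXX = 620 MPa.
L_w = 2 × 300 = 600 mm; section modulus (unit throat) S = 2 × L²/6 = 30000 mm².
Direct shear f_v = P/L_w = 92.5×10³/600 = 154.2 N/mm.
Moment M = P × e = 92.5×10³ × 275 = 25438000 N·mm; bending f_b = M/S = 847.9 N/mm.
f_max = √(f_v² + f_b²) = √(154.2² + 847.9²) = 861.8 N/mm.
φr_n = 0.75 × 0.6 × 620 × (0.707 × 5) = 986.3 N/mm → adequate.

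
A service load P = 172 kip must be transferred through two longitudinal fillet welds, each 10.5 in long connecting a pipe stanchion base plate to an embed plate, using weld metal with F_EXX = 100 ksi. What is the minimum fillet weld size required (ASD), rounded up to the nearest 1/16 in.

Total weld length L = 21 in.
Required throat t_e = P × Ω / (0.6 F_EXX × L) = 172 × 2.0 / (0.6 × 100 × 21) = 0.273 in.
Required leg w = t_e / 0.707 = 0.3862 in → use 7/16 in.

w = 7/16 in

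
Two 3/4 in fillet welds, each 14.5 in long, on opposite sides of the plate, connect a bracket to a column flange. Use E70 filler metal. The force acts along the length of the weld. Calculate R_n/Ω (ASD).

E70XX → F_EXX = 70 ksi.
Effective throat t_e = 0.707 × 0.75 = 0.5302 in.
Total length L = 29 in; A_we = 0.5302 × 29 = 15.38 in².
F_nw = 0.6 F_EXX = 0.6 × 70 = 42 ksi.
R_n = 42 × 15.38 = 645.8 kip; R_n/Ω = 645.8/2.0 = 322.9 kip.

R_n/Ω ≈ 323 kip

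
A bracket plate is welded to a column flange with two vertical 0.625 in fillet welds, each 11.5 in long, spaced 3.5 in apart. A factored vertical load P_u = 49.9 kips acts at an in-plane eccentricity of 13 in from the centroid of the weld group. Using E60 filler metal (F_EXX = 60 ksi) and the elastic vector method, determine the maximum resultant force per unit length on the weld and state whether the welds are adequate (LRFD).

f_max ≈ 12.8 kip/in; NOT adequate

Total weld length L_w = 23 in. Treat welds as unit-width lines.
Polar moment about centroid: J = 2[d³/12 + d(b/2)²] = 2[11.5³/12 + 11.5×1.75²] = 323.9 in³.
Direct shear f_v = P/L_w = 49.9 / 23 = 2.17 kip/in (vertical).
Torsion M = P·e = 49.9 × 13 = 648.7 kip·in.
Critical point at (x, y) = (1.75, 5.75) from centroid. f_tx = M·y/J = 11.52 kip/in; f_ty = M·x/J = 3.505 kip/in.
Resultant f_max = √[f_tx² + (f_v + f_ty)²] = √[11.52² + (2.17 + 3.505)²] = 12.84 kip/in.
Capacity per unit length: φr_n = 0.75 × 0.6 × 60 × (0.707 × 0.625) = 11.93 kip/in.
12.84 > 11.93 → NOT adequate.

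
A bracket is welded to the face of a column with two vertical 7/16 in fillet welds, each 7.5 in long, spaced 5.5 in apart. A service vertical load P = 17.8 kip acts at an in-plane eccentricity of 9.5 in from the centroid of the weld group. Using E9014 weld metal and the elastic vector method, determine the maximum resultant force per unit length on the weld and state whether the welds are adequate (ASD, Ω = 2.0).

f_max ≈ 5.07 kip/in; adequate

E90XX → F_EXX = 90 ksi.
Total weld length L_w = 15 in. Treat welds as unit-width lines.
Polar moment about centroid: J = 2[d³/12 + d(b/2)²] = 2[7.5³/12 + 7.5×2.75²] = 183.8 in³.
Direct shear f_v = P/L_w = 17.8 / 15 = 1.187 kip/in (vertical).
Torsion M = P·e = 17.8 × 9.5 = 169.1 kip·in.
Critical point at (x, y) = (2.75, 3.75) from centroid. f_tx = M·y/J = 3.451 kip/in; f_ty = M·x/J = 2.531 kip/in.
Resultant f_max = √[f_tx² + (f_v + f_ty)²] = √[3.451² + (1.187 + 2.531)²] = 5.072 kip/in.
Capacity per unit length: r_n/Ω = (1/2.0) × 0.6 × 90 × (0.707 × 0.4375) = 8.351 kip/in.
5.072 ≤ 8.351 → adequate.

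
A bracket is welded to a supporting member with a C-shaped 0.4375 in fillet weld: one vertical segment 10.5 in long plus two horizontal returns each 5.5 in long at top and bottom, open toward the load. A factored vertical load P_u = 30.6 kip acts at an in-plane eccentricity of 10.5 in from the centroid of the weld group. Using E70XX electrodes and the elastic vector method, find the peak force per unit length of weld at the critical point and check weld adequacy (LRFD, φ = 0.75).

f_max ≈ 5.56 kip/in; adequate

E70XX → F_EXX = 70 ksi.
Total weld length L_w = 21.5 in. Treat welds as unit-width lines.
Centroid: x̄ = 2×5.5×2.75 / 21.5 = 1.407 in from the vertical weld.
Polar moment about centroid: J = I_x + I_y = [10.5³/12 + 2×5.5×5.25²] + [10.5×1.407² + 2(5.5³/12 + 5.5×1.343²)] = 468 in³.
Direct shear f_v = P/L_w = 30.6 / 21.5 = 1.423 kip/in (vertical).
Torsion M = P·e = 30.6 × 10.5 = 321.3 kip·in.
Critical point at (x, y) = (4.093, 5.25) from centroid. f_tx = M·y/J = 3.604 kip/in; f_ty = M·x/J = 2.81 kip/in.
Resultant f_max = √[f_tx² + (f_v + f_ty)²] = √[3.604² + (1.423 + 2.81)²] = 5.56 kip/in.
Capacity per unit length: φr_n = 0.75 × 0.6 × 70 × (0.707 × 0.4375) = 9.743 kip/in.
5.56 ≤ 9.743 → adequate.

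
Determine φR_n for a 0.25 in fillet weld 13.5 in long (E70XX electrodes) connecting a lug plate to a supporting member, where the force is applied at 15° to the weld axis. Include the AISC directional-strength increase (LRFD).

E70XX → F_EXX = 70 ksi.
t_e = 0.707 × 0.25 = 0.1767 in; A_we = 0.1767 × 13.5 = 2.386 in².
Directional factor: 1.0 + 0.5 sin^1.5(15°) = 1.066.
F_nw = 0.6 × 70 × 1.066 = 44.77 ksi.
φR_n = 0.75 × 44.77 × 2.386 = 80.11 kip.

φR_n ≈ 80.1 kip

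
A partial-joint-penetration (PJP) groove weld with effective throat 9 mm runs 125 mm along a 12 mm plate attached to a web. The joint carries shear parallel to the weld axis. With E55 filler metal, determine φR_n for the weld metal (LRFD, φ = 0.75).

E55XX → F_EXX = 550 MPa.
Effective throat (given) t_e = 9 mm.
A_we = 9 × 125 = 1125 mm².
F_nw = 0.6 F_EXX = 330 MPa.
φR_n = 0.75 × 330 × 1125 × 10⁻³ = 278.4 kN.

φR_n ≈ 278 kN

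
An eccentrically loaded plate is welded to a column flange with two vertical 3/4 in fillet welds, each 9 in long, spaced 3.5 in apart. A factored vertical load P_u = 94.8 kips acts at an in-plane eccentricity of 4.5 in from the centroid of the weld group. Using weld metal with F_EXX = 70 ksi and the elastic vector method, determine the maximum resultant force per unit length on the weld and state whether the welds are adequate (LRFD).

f_max ≈ 14.4 kip/in; adequate

Total weld length L_w = 18 in. Treat welds as unit-width lines.
Polar moment about centroid: J = 2[d³/12 + d(b/2)²] = 2[9³/12 + 9×1.75²] = 176.6 in³.
Direct shear f_v = P/L_w = 94.8 / 18 = 5.267 kip/in (vertical).
Torsion M = P·e = 94.8 × 4.5 = 426.6 kip·in.
Critical point at (x, y) = (1.75, 4.5) from centroid. f_tx = M·y/J = 10.87 kip/in; f_ty = M·x/J = 4.227 kip/in.
Resultant f_max = √[f_tx² + (f_v + f_ty)²] = √[10.87² + (5.267 + 4.227)²] = 14.43 kip/in.
Capacity per unit length: φr_n = 0.75 × 0.6 × 70 × (0.707 × 0.75) = 16.7 kip/in.
14.43 ≤ 16.7 → adequate.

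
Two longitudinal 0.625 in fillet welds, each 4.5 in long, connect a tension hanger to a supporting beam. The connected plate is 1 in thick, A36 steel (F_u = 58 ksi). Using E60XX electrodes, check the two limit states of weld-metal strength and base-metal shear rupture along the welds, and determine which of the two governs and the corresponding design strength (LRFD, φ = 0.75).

φR_n ≈ 107 kip (weld metal governs)

E60XX → F_EXX = 60 ksi.
t_e = 0.707 × 0.625 = 0.4419 in; L = 9 in.
Weld metal: φR_n = 0.75 × 0.6 × 60 × 0.4419 × 9 = 107.4 kip.
Base metal (shear rupture): φR_n = 0.75 × 0.6 × 58 × 1 × 9 = 234.9 kip.
Governing: weld metal.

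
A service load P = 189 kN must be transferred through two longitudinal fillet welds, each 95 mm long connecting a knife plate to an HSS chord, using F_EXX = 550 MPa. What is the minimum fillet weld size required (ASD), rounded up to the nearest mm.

Total weld length L = 190 mm.
Required throat t_e = P × Ω / (0.6 F_EXX × L) = 189 × 2.0 / (0.6 × 550 × 190 × 10⁻³) = 6.029 mm.
Required leg w = t_e / 0.707 = 8.527 mm → use 9 mm.

w = 9 mm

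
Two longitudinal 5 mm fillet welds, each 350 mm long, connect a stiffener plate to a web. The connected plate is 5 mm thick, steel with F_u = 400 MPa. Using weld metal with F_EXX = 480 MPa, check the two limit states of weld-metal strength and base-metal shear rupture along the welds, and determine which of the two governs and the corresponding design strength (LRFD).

t_e = 0.707 × 5 = 3.535 mm; L = 700 mm.
Weld metal: φR_n = 0.75 × 0.6 × 480 × 3.535 × 700 × 10⁻³ = 534.5 kN.
Base metal (shear rupture): φR_n = 0.75 × 0.6 × 400 × 5 × 700 × 10⁻³ = 630 kN.
Governing: weld metal.

φR_n ≈ 534 kN (weld metal governs)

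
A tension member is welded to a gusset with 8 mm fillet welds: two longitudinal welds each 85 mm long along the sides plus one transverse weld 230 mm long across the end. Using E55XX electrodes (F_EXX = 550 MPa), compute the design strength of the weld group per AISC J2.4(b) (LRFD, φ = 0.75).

t_e = 0.707 × 8 = 5.656 mm.
R_nwl = 0.6 × 550 × 5.656 × 170 × 10⁻³ = 317.3 kN (longitudinal, 2 welds).
R_nwt = 0.6 × 550 × 5.656 × 230 × 10⁻³ = 429.3 kN (transverse, base value).
(i) R_nwl + R_nwt = 746.6 kN; (ii) 0.85 R_nwl + 1.5 R_nwt = 913.6 kN.
R_n = max = 913.6 kN [governs: (ii)]; φR_n = 685.2 kN.

φR_n ≈ 685 kN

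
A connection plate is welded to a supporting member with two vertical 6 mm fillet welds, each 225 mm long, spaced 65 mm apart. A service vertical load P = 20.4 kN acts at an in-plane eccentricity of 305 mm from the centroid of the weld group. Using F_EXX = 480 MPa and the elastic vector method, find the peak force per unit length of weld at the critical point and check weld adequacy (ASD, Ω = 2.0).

f_max ≈ 322 N/mm; adequate

Total weld length L_w = 450 mm. Treat welds as unit-width lines.
Polar moment about centroid: J = 2[d³/12 + d(b/2)²] = 2[225³/12 + 225×32.5²] = 2374000 mm³.
Direct shear f_v = P/L_w = 20.4×10³ / 450 = 45.33 N/mm (vertical).
Torsion M = P·e = 20.4×10³ × 305 = 6222000 N·mm.
Critical point at (x, y) = (32.5, 112.5) from centroid. f_tx = M·y/J = 294.9 N/mm; f_ty = M·x/J = 85.19 N/mm.
Resultant f_max = √[f_tx² + (f_v + f_ty)²] = √[294.9² + (45.33 + 85.19)²] = 322.5 N/mm.
Capacity per unit length: r_n/Ω = (1/2.0) × 0.6 × 480 × (0.707 × 6) = 610.8 N/mm.
322.5 ≤ 610.8 → adequate.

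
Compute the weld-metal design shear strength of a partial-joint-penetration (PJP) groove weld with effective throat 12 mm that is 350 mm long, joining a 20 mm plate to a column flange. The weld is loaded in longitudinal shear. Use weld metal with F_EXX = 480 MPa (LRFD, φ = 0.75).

Effective throat (given) t_e = 12 mm.
A_we = 12 × 350 = 4200 mm².
F_nw = 0.6 F_EXX = 288 MPa.
φR_n = 0.75 × 288 × 4200 × 10⁻³ = 907.2 kN.

φR_n ≈ 907 kN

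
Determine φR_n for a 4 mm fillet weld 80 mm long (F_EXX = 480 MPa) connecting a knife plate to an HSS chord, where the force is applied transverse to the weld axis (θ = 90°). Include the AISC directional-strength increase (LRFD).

t_e = 0.707 × 4 = 2.828 mm; A_we = 2.828 × 80 = 226.2 mm².
Directional factor: 1.0 + 0.5 sin^1.5(90°) = 1.5.
F_nw = 0.6 × 480 × 1.5 = 432 MPa.
φR_n = 0.75 × 432 × 226.2 × 10⁻³ = 73.3 kN.

φR_n ≈ 73.3 kN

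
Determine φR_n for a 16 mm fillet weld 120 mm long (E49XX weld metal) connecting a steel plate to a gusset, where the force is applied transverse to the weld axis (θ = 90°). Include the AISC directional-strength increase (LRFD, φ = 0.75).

φR_n ≈ 449 kN

E49XX → F_EXX = 490 MPa.
t_e = 0.707 × 16 = 11.31 mm; A_we = 11.31 × 120 = 1357 mm².
Directional factor: 1.0 + 0.5 sin^1.5(90°) = 1.5.
F_nw = 0.6 × 490 × 1.5 = 441 MPa.
φR_n = 0.75 × 441 × 1357 × 10⁻³ = 449 kN.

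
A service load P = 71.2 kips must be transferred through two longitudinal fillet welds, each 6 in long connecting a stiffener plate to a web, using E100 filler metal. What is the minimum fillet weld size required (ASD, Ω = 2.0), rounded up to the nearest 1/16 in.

E100XX → F_EXX = 100 ksi.
Total weld length L = 12 in.
Required throat t_e = P × Ω / (0.6 F_EXX × L) = 71.2 × 2.0 / (0.6 × 100 × 12) = 0.1978 in.
Required leg w = t_e / 0.707 = 0.2797 in → use 5/16 in.

w = 5/16 in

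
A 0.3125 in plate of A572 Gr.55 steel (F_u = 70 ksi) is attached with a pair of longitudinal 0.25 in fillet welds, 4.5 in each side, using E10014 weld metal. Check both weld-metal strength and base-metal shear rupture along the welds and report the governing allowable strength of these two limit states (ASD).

E100XX → F_EXX = 100 ksi.
t_e = 0.707 × 0.25 = 0.1767 in; L = 9 in.
Weld metal: R_n/Ω = (1/2.0) × 0.6 × 100 × 0.1767 × 9 = 47.72 kips.
Base metal (shear rupture): R_n/Ω = (1/2.0) × 0.6 × 70 × 0.3125 × 9 = 59.06 kips.
Governing: weld metal.

R_n/Ω ≈ 47.7 kips (weld metal governs)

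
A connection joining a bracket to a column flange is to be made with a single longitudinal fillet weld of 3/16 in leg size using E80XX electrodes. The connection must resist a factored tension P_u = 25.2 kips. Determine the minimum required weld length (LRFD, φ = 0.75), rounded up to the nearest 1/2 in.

L = 5.5 in

E80XX → F_EXX = 80 ksi.
Throat t_e = 0.707 × 0.1875 = 0.1326 in.
φr_n = 0.75 × 0.6 × 80 × 0.1326 = 4.772 kips/in.
L_req = P_u / φr_n = 25.2 / 4.772 = 5.281 in total.
Round up → use L = 5.5 in.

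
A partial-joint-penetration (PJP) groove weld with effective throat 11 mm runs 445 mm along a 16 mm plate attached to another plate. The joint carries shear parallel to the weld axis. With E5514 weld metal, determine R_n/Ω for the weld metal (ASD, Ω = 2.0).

R_n/Ω ≈ 808 kN

E55XX → F_EXX = 550 MPa.
Effective throat (given) t_e = 11 mm.
A_we = 11 × 445 = 4895 mm².
F_nw = 0.6 F_EXX = 330 MPa.
R_n/Ω = (330 × 4895) / 2.0 × 10⁻³ = 807.7 kN.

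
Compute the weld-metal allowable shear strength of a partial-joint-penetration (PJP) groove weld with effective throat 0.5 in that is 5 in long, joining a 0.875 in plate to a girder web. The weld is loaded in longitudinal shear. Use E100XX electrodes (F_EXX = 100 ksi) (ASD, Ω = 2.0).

R_n/Ω ≈ 75 kips

Effective throat (given) t_e = 0.5 in.
A_we = 0.5 × 5 = 2.5 in².
F_nw = 0.6 F_EXX = 60 ksi.
R_n/Ω = (60 × 2.5) / 2.0 = 75 kips.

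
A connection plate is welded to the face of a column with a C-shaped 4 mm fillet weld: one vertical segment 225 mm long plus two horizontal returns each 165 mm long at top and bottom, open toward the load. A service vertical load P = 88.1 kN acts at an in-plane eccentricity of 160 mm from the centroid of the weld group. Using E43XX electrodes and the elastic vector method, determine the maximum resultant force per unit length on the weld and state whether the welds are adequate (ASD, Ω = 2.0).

f_max ≈ 463 N/mm; NOT adequate

E43XX → F_EXX = 430 MPa.
Total weld length L_w = 555 mm. Treat welds as unit-width lines.
Centroid: x̄ = 2×165×82.5 / 555 = 49.05 mm from the vertical weld.
Polar moment about centroid: J = I_x + I_y = [225³/12 + 2×165×112.5²] + [225×49.05² + 2(165³/12 + 165×33.45²)] = 6785000 mm³.
Direct shear f_v = P/L_w = 88.1×10³ / 555 = 158.7 N/mm (vertical).
Torsion M = P·e = 88.1×10³ × 160 = 14096000 N·mm.
Critical point at (x, y) = (115.9, 112.5) from centroid. f_tx = M·y/J = 233.7 N/mm; f_ty = M·x/J = 240.9 N/mm.
Resultant f_max = √[f_tx² + (f_v + f_ty)²] = √[233.7² + (158.7 + 240.9)²] = 462.9 N/mm.
Capacity per unit length: r_n/Ω = (1/2.0) × 0.6 × 430 × (0.707 × 4) = 364.8 N/mm.
462.9 > 364.8 → NOT adequate.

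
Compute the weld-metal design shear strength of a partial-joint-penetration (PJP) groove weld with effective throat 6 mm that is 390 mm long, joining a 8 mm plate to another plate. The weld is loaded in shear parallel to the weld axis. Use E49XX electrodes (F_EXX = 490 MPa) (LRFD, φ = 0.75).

φR_n ≈ 516 kN

Effective throat (given) t_e = 6 mm.
A_we = 6 × 390 = 2340 mm².
F_nw = 0.6 F_EXX = 294 MPa.
φR_n = 0.75 × 294 × 2340 × 10⁻³ = 516 kN.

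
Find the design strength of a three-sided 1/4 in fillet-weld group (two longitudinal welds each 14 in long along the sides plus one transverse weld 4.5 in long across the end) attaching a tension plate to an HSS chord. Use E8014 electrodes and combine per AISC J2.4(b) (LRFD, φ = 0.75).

φR_n ≈ 207 kips

E80XX → F_EXX = 80 ksi.
t_e = 0.707 × 0.25 = 0.1767 in.
R_nwl = 0.6 × 80 × 0.1767 × 28 = 237.6 kips (longitudinal, 2 welds).
R_nwt = 0.6 × 80 × 0.1767 × 4.5 = 38.18 kips (transverse, base value).
(i) R_nwl + R_nwt = 275.7 kips; (ii) 0.85 R_nwl + 1.5 R_nwt = 259.2 kips.
R_n = max = 275.7 kips [governs: (i)]; φR_n = 206.8 kips.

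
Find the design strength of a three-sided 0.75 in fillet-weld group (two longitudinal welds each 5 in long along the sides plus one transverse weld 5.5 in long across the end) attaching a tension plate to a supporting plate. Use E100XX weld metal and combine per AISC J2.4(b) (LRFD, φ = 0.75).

φR_n ≈ 400 kip

E100XX → F_EXX = 100 ksi.
t_e = 0.707 × 0.75 = 0.5302 in.
R_nwl = 0.6 × 100 × 0.5302 × 10 = 318.2 kip (longitudinal, 2 welds).
R_nwt = 0.6 × 100 × 0.5302 × 5.5 = 175 kip (transverse, base value).
(i) R_nwl + R_nwt = 493.1 kip; (ii) 0.85 R_nwl + 1.5 R_nwt = 532.9 kip.
R_n = max = 532.9 kip [governs: (ii)]; φR_n = 399.7 kip.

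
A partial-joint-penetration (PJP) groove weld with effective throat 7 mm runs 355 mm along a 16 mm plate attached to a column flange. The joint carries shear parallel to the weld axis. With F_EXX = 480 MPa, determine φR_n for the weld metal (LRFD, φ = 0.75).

Effective throat (given) t_e = 7 mm.
A_we = 7 × 355 = 2485 mm².
F_nw = 0.6 F_EXX = 288 MPa.
φR_n = 0.75 × 288 × 2485 × 10⁻³ = 536.8 kN.

φR_n ≈ 537 kN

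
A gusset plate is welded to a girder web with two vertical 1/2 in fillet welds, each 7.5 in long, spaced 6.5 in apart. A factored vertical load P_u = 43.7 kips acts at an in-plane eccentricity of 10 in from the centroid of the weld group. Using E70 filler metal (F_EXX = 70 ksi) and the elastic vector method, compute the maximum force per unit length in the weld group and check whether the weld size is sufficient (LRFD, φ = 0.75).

Total weld length L_w = 15 in. Treat welds as unit-width lines.
Polar moment about centroid: J = 2[d³/12 + d(b/2)²] = 2[7.5³/12 + 7.5×3.25²] = 228.8 in³.
Direct shear f_v = P/L_w = 43.7 / 15 = 2.913 kip/in (vertical).
Torsion M = P·e = 43.7 × 10 = 437 kip·in.
Critical point at (x, y) = (3.25, 3.75) from centroid. f_tx = M·y/J = 7.164 kip/in; f_ty = M·x/J = 6.209 kip/in.
Resultant f_max = √[f_tx² + (f_v + f_ty)²] = √[7.164² + (2.913 + 6.209)²] = 11.6 kip/in.
Capacity per unit length: φr_n = 0.75 × 0.6 × 70 × (0.707 × 0.5) = 11.14 kip/in.
11.6 > 11.14 → NOT adequate.

f_max ≈ 11.6 kip/in; NOT adequate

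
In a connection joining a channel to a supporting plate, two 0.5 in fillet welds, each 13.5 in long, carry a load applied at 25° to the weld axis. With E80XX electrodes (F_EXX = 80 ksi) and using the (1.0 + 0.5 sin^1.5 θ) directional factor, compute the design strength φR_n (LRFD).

t_e = 0.707 × 0.5 = 0.3535 in; A_we = 0.3535 × 27 = 9.544 in².
Directional factor: 1.0 + 0.5 sin^1.5(25°) = 1.137.
F_nw = 0.6 × 80 × 1.137 = 54.59 ksi.
φR_n = 0.75 × 54.59 × 9.544 = 390.8 kip.

φR_n ≈ 391 kip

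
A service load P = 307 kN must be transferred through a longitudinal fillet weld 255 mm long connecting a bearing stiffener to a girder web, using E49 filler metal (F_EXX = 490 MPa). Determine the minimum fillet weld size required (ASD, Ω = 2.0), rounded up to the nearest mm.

Total weld length L = 255 mm.
Required throat t_e = P × Ω / (0.6 F_EXX × L) = 307 × 2.0 / (0.6 × 490 × 255 × 10⁻³) = 8.19 mm.
Required leg w = t_e / 0.707 = 11.58 mm → use 12 mm.

w = 12 mm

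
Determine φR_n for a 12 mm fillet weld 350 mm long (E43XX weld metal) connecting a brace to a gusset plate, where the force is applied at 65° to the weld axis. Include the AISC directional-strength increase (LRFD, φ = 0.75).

φR_n ≈ 822 kN

E43XX → F_EXX = 430 MPa.
t_e = 0.707 × 12 = 8.484 mm; A_we = 8.484 × 350 = 2969 mm².
Directional factor: 1.0 + 0.5 sin^1.5(65°) = 1.431.
F_nw = 0.6 × 430 × 1.431 = 369.3 MPa.
φR_n = 0.75 × 369.3 × 2969 × 10⁻³ = 822.5 kN.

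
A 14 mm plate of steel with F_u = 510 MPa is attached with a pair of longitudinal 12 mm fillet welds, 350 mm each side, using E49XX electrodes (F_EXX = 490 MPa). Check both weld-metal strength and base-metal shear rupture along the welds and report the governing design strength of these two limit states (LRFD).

φR_n ≈ 1310 kN (weld metal governs)

t_e = 0.707 × 12 = 8.484 mm; L = 700 mm.
Weld metal: φR_n = 0.75 × 0.6 × 490 × 8.484 × 700 × 10⁻³ = 1310 kN.
Base metal (shear rupture): φR_n = 0.75 × 0.6 × 510 × 14 × 700 × 10⁻³ = 2249 kN.
Governing: weld metal.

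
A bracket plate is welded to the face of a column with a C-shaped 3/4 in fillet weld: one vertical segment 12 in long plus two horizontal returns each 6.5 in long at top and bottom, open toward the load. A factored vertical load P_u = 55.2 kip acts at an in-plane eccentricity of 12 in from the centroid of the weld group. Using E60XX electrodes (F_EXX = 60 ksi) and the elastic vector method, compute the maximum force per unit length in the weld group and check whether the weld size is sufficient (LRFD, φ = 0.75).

f_max ≈ 8.59 kip/in; adequate

Total weld length L_w = 25 in. Treat welds as unit-width lines.
Centroid: x̄ = 2×6.5×3.25 / 25 = 1.69 in from the vertical weld.
Polar moment about centroid: J = I_x + I_y = [12³/12 + 2×6.5×6²] + [12×1.69² + 2(6.5³/12 + 6.5×1.56²)] = 723.7 in³.
Direct shear f_v = P/L_w = 55.2 / 25 = 2.208 kip/in (vertical).
Torsion M = P·e = 55.2 × 12 = 662.4 kip·in.
Critical point at (x, y) = (4.81, 6) from centroid. f_tx = M·y/J = 5.492 kip/in; f_ty = M·x/J = 4.403 kip/in.
Resultant f_max = √[f_tx² + (f_v + f_ty)²] = √[5.492² + (2.208 + 4.403)²] = 8.594 kip/in.
Capacity per unit length: φr_n = 0.75 × 0.6 × 60 × (0.707 × 0.75) = 14.32 kip/in.
8.594 ≤ 14.32 → adequate.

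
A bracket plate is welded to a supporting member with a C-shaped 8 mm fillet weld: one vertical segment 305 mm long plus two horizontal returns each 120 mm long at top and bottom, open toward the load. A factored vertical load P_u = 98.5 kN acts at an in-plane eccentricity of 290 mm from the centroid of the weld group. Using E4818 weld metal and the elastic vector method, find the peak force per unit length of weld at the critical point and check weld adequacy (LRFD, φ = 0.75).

E48XX → F_EXX = 480 MPa.
Total weld length L_w = 545 mm. Treat welds as unit-width lines.
Centroid: x̄ = 2×120×60 / 545 = 26.42 mm from the vertical weld.
Polar moment about centroid: J = I_x + I_y = [305³/12 + 2×120×152.5²] + [305×26.42² + 2(120³/12 + 120×33.58²)] = 8717000 mm³.
Direct shear f_v = P/L_w = 98.5×10³ / 545 = 180.7 N/mm (vertical).
Torsion M = P·e = 98.5×10³ × 290 = 28565000 N·mm.
Critical point at (x, y) = (93.58, 152.5) from centroid. f_tx = M·y/J = 499.7 N/mm; f_ty = M·x/J = 306.6 N/mm.
Resultant f_max = √[f_tx² + (f_v + f_ty)²] = √[499.7² + (180.7 + 306.6)²] = 698 N/mm.
Capacity per unit length: φr_n = 0.75 × 0.6 × 480 × (0.707 × 8) = 1222 N/mm.
698 ≤ 1222 → adequate.

f_max ≈ 698 N/mm; adequate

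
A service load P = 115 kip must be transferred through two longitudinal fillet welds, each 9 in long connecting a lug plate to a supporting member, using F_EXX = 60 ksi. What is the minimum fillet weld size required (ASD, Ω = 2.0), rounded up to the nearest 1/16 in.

w = 9/16 in

Total weld length L = 18 in.
Required throat t_e = P × Ω / (0.6 F_EXX × L) = 115 × 2.0 / (0.6 × 60 × 18) = 0.3549 in.
Required leg w = t_e / 0.707 = 0.502 in → use 9/16 in.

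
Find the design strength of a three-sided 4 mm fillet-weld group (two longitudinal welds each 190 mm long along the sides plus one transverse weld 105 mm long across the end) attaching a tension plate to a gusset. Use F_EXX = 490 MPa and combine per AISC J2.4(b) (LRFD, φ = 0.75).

t_e = 0.707 × 4 = 2.828 mm.
R_nwl = 0.6 × 490 × 2.828 × 380 × 10⁻³ = 315.9 kN (longitudinal, 2 welds).
R_nwt = 0.6 × 490 × 2.828 × 105 × 10⁻³ = 87.3 kN (transverse, base value).
(i) R_nwl + R_nwt = 403.2 kN; (ii) 0.85 R_nwl + 1.5 R_nwt = 399.5 kN.
R_n = max = 403.2 kN [governs: (i)]; φR_n = 302.4 kN.

φR_n ≈ 302 kN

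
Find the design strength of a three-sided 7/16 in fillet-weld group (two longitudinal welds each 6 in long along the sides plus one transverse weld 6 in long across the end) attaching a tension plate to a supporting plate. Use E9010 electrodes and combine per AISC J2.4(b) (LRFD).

E90XX → F_EXX = 90 ksi.
t_e = 0.707 × 0.4375 = 0.3093 in.
R_nwl = 0.6 × 90 × 0.3093 × 12 = 200.4 kips (longitudinal, 2 welds).
R_nwt = 0.6 × 90 × 0.3093 × 6 = 100.2 kips (transverse, base value).
(i) R_nwl + R_nwt = 300.7 kips; (ii) 0.85 R_nwl + 1.5 R_nwt = 320.7 kips.
R_n = max = 320.7 kips [governs: (ii)]; φR_n = 240.5 kips.

φR_n ≈ 241 kips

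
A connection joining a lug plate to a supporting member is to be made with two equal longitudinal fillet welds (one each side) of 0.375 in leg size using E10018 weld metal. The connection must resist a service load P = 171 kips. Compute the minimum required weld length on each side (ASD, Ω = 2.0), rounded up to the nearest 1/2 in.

L = 11 in on each side

E100XX → F_EXX = 100 ksi.
Throat t_e = 0.707 × 0.375 = 0.2651 in.
r_n/Ω = (0.6 × 100 × 0.2651) / 2.0 = 7.954 kip/in.
L_req = P / (r_n/Ω) = 171 / 7.954 = 21.5 in total.
Per side: 21.5 / 2 = 10.75 in.
Round up → use L = 11 in on each side.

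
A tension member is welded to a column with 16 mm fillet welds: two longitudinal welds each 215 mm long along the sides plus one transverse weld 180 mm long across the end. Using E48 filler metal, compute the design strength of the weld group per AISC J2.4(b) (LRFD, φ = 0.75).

φR_n ≈ 1550 kN

E48XX → F_EXX = 480 MPa.
t_e = 0.707 × 16 = 11.31 mm.
R_nwl = 0.6 × 480 × 11.31 × 430 × 10⁻³ = 1401 kN (longitudinal, 2 welds).
R_nwt = 0.6 × 480 × 11.31 × 180 × 10⁻³ = 586.4 kN (transverse, base value).
(i) R_nwl + R_nwt = 1987 kN; (ii) 0.85 R_nwl + 1.5 R_nwt = 2070 kN.
R_n = max = 2070 kN [governs: (ii)]; φR_n = 1553 kN.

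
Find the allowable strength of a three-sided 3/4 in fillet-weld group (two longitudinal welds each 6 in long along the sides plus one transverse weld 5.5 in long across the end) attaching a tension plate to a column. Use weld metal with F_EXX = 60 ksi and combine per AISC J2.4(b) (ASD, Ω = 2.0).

R_n/Ω ≈ 176 kips

t_e = 0.707 × 0.75 = 0.5302 in.
R_nwl = 0.6 × 60 × 0.5302 × 12 = 229.1 kips (longitudinal, 2 welds).
R_nwt = 0.6 × 60 × 0.5302 × 5.5 = 105 kips (transverse, base value).
(i) R_nwl + R_nwt = 334.1 kips; (ii) 0.85 R_nwl + 1.5 R_nwt = 352.2 kips.
R_n = max = 352.2 kips [governs: (ii)]; R_n/Ω = 176.1 kips.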